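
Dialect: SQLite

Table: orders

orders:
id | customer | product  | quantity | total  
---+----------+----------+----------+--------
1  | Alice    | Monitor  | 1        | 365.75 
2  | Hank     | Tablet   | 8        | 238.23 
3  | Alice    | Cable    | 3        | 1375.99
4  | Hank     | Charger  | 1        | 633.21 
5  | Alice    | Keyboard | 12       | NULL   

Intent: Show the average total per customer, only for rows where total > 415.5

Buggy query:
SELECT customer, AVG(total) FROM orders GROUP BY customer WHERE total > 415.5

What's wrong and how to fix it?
Bug: Row-level WHERE must come before GROUP BY in the clause order

Fix: Move the WHERE clause before GROUP BY

Corrected query:
SELECT customer, AVG(total) FROM orders WHERE total > 415.5 GROUP BY customer

Result:
customer | AVG(total)
---------+-----------
Alice    | 1375.99   
Hank     | 633.21    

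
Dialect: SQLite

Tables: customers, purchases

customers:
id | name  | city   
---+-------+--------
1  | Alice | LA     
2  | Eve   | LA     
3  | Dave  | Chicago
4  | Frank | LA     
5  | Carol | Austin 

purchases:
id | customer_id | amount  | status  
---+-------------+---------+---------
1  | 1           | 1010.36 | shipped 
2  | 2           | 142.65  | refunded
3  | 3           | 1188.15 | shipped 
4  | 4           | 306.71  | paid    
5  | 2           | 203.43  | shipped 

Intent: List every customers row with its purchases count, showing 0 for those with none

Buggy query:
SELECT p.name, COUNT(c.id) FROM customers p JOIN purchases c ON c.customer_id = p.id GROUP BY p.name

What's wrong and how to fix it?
Bug: An inner join excludes parents with zero children

Fix: Use LEFT JOIN so parents without children still appear (COUNT(c.id) gives 0)

Corrected query:
SELECT p.name, COUNT(c.id) FROM customers p LEFT JOIN purchases c ON c.customer_id = p.id GROUP BY p.name

Result:
name  | COUNT(c.id)
------+------------
Alice | 1          
Carol | 0          
Dave  | 1          
Eve   | 2          
Frank | 1          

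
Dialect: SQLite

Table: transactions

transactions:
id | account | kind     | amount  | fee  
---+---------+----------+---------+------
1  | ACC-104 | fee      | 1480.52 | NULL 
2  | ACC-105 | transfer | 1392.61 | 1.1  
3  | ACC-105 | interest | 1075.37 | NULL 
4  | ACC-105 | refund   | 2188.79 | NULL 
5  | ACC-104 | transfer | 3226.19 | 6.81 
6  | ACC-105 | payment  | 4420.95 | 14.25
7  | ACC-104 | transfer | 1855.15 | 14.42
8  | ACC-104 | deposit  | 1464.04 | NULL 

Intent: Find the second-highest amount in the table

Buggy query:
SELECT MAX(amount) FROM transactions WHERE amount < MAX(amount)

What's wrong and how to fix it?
Bug: MAX(amount) on the right of the comparison is an aggregate-in-WHERE error

Fix: Compute the overall MAX in a subquery, then take MAX of rows below it

Corrected query:
SELECT MAX(amount) FROM transactions WHERE amount < (SELECT MAX(amount) FROM transactions)

Result:
MAX(amount)
-----------
3226.19    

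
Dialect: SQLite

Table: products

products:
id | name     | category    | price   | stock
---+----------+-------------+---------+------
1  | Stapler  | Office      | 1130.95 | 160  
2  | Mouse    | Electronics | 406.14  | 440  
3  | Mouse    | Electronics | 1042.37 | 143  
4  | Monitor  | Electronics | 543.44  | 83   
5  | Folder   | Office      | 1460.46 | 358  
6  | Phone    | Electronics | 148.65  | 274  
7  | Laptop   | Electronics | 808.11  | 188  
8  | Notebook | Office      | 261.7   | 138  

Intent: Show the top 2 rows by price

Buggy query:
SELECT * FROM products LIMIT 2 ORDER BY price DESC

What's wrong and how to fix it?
Bug: ORDER BY cannot follow LIMIT; LIMIT is the final clause

Fix: Sort with ORDER BY, then apply LIMIT

Corrected query:
SELECT * FROM products ORDER BY price DESC LIMIT 2

Result:
id | name    | category | price   | stock
---+---------+----------+---------+------
5  | Folder  | Office   | 1460.46 | 358  
1  | Stapler | Office   | 1130.95 | 160  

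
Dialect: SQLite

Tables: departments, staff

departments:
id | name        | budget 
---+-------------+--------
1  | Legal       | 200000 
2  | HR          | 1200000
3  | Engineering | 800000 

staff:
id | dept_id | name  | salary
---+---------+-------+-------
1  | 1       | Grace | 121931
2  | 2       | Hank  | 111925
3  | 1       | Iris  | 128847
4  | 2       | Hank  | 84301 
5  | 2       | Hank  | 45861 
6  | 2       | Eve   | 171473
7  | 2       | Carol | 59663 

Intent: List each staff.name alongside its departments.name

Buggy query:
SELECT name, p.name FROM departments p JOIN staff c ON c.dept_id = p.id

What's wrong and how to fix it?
Bug: 'name' exists in both joined tables, so the database can't tell which one is meant

Fix: Qualify the column with its table alias (c.name)

Corrected query:
SELECT c.name, p.name FROM departments p JOIN staff c ON c.dept_id = p.id

Result:
name  | name 
------+------
Grace | Legal
Hank  | HR   
Iris  | Legal
Hank  | HR   
Hank  | HR   
Eve   | HR   
Carol | HR   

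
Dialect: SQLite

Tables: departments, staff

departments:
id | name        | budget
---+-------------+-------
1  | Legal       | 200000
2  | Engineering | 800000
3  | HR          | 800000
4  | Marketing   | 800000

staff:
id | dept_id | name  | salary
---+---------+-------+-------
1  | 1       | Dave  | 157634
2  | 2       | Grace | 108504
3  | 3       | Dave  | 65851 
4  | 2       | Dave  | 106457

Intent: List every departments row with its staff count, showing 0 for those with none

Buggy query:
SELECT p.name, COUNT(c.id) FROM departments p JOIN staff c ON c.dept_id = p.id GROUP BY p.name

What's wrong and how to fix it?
Bug: An inner join excludes parents with zero children

Fix: Use LEFT JOIN so parents without children still appear (COUNT(c.id) gives 0)

Corrected query:
SELECT p.name, COUNT(c.id) FROM departments p LEFT JOIN staff c ON c.dept_id = p.id GROUP BY p.name

Result:
name        | COUNT(c.id)
------------+------------
Engineering | 2          
HR          | 1          
Legal       | 1          
Marketing   | 0          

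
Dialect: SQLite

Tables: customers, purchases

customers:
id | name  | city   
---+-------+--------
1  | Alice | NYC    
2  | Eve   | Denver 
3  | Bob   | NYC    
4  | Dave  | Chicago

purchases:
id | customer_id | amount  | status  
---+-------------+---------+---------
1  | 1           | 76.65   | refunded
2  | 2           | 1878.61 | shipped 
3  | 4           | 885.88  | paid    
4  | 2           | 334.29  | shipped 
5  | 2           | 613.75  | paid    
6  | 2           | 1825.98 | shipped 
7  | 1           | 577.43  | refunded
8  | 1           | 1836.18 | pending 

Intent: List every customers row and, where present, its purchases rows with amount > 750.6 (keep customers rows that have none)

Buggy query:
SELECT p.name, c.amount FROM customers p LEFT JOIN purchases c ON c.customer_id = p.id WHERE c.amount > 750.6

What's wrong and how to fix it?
Bug: Filtering c.amount in WHERE discards the NULL rows produced by LEFT JOIN, turning it into an inner join

Fix: Move the right-table condition into the ON clause so unmatched parents are kept

Corrected query:
SELECT p.name, c.amount FROM customers p LEFT JOIN purchases c ON c.customer_id = p.id AND c.amount > 750.6

Result:
name  | amount 
------+--------
Alice | 1836.18
Eve   | 1825.98
Eve   | 1878.61
Bob   | NULL   
Dave  | 885.88 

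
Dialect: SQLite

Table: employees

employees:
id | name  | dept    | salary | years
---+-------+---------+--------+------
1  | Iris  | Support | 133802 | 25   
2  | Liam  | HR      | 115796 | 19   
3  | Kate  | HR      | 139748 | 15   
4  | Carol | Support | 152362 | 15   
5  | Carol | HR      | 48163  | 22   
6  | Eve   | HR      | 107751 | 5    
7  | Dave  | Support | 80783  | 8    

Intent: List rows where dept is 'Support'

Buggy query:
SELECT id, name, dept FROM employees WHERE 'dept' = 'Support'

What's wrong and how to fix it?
Bug: Single quotes denote string literals in SQL; the column name is being compared as a constant string

Fix: Reference the column as dept without single quotes

Corrected query:
SELECT id, name, dept FROM employees WHERE dept = 'Support'

Result:
id | name  | dept   
---+-------+--------
1  | Iris  | Support
4  | Carol | Support
7  | Dave  | Support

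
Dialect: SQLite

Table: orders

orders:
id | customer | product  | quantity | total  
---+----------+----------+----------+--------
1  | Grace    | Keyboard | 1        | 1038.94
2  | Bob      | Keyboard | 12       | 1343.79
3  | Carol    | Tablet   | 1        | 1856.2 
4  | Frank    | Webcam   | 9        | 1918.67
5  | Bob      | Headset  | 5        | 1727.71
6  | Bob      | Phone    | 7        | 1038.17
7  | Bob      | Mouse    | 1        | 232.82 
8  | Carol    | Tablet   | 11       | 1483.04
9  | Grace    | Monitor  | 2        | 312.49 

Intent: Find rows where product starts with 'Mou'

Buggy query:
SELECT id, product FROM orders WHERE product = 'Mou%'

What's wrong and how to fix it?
Bug: '=' compares the literal string including the % character; pattern matching needs LIKE

Fix: Use LIKE for wildcard pattern matching

Corrected query:
SELECT id, product FROM orders WHERE product LIKE 'Mou%'

Result:
id | product
---+--------
7  | Mouse  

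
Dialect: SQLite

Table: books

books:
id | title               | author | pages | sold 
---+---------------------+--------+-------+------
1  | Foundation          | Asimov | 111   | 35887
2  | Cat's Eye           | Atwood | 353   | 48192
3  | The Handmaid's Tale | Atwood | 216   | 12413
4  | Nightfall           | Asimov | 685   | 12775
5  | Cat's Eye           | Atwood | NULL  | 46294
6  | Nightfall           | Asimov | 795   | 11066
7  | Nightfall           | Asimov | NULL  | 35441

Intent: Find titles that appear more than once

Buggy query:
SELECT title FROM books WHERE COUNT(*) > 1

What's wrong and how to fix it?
Bug: WHERE can't reference COUNT(*); aggregates are computed after WHERE

Fix: Group first, then use HAVING for the count condition

Corrected query:
SELECT title FROM books GROUP BY title HAVING COUNT(*) > 1

Result:
title    
---------
Cat's Eye
Nightfall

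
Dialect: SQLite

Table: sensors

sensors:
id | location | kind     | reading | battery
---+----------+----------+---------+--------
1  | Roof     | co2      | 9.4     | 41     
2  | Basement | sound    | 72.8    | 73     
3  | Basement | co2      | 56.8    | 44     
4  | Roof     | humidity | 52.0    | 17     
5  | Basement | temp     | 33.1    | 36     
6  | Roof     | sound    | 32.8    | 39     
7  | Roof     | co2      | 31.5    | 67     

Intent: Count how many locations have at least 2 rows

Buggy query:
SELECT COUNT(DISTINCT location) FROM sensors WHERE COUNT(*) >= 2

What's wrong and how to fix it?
Bug: COUNT(*) cannot appear in WHERE; the per-group count doesn't exist yet

Fix: Group first with HAVING COUNT(*) >= 2, then COUNT the resulting groups

Corrected query:
SELECT COUNT(*) FROM (SELECT location FROM sensors GROUP BY location HAVING COUNT(*) >= 2)

Result:
COUNT(*)
--------
2       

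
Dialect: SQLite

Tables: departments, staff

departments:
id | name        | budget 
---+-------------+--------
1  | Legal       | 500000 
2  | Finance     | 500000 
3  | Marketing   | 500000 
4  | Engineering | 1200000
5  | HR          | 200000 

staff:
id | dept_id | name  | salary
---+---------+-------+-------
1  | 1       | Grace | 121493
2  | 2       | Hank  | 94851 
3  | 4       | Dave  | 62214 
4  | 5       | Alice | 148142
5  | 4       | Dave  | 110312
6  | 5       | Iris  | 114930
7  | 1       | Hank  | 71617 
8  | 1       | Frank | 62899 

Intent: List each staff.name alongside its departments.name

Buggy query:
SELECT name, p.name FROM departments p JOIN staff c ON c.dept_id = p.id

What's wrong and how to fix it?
Bug: 'name' exists in both joined tables, so the database can't tell which one is meant

Fix: Qualify the column with its table alias (c.name)

Corrected query:
SELECT c.name, p.name FROM departments p JOIN staff c ON c.dept_id = p.id

Result:
name  | name       
------+------------
Grace | Legal      
Hank  | Finance    
Dave  | Engineering
Alice | HR         
Dave  | Engineering
Iris  | HR         
Hank  | Legal      
Frank | Legal      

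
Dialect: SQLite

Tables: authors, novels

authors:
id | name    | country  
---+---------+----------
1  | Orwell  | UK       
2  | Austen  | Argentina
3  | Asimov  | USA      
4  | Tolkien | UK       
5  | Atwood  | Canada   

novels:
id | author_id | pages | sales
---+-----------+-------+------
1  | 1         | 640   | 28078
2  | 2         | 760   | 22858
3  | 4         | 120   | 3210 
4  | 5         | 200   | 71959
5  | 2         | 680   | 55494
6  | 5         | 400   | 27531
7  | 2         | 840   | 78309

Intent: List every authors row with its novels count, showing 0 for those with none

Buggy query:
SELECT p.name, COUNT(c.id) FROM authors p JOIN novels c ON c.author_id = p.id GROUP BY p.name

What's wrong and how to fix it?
Bug: An inner join excludes parents with zero children

Fix: Use LEFT JOIN so parents without children still appear (COUNT(c.id) gives 0)

Corrected query:
SELECT p.name, COUNT(c.id) FROM authors p LEFT JOIN novels c ON c.author_id = p.id GROUP BY p.name

Result:
name    | COUNT(c.id)
--------+------------
Asimov  | 0          
Atwood  | 2          
Austen  | 3          
Orwell  | 1          
Tolkien | 1          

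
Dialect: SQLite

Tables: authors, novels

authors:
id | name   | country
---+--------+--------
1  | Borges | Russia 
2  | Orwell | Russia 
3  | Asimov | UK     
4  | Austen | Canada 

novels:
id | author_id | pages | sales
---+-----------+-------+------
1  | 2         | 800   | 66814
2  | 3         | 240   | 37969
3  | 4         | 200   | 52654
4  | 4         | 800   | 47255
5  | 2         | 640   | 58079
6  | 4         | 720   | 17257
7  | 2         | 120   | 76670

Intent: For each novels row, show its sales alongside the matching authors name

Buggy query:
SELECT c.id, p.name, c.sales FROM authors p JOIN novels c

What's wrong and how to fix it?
Bug: Missing join condition: each novels row is matched to all authors rows instead of just its own

Fix: Add ON c.author_id = p.id to the JOIN

Corrected query:
SELECT c.id, p.name, c.sales FROM authors p JOIN novels c ON c.author_id = p.id

Result:
id | name   | sales
---+--------+------
1  | Orwell | 66814
2  | Asimov | 37969
3  | Austen | 52654
4  | Austen | 47255
5  | Orwell | 58079
6  | Austen | 17257
7  | Orwell | 76670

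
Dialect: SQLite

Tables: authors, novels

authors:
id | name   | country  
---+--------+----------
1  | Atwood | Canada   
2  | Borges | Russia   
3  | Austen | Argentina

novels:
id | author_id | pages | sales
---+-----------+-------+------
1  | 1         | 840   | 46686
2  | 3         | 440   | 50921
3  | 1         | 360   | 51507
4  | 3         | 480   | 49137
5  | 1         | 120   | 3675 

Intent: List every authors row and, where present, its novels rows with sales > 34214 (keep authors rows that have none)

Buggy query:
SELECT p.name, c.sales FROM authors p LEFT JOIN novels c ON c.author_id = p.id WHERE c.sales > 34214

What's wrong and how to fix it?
Bug: Filtering c.sales in WHERE discards the NULL rows produced by LEFT JOIN, turning it into an inner join

Fix: Move the right-table condition into the ON clause so unmatched parents are kept

Corrected query:
SELECT p.name, c.sales FROM authors p LEFT JOIN novels c ON c.author_id = p.id AND c.sales > 34214

Result:
name   | sales
-------+------
Atwood | 46686
Atwood | 51507
Borges | NULL 
Austen | 49137
Austen | 50921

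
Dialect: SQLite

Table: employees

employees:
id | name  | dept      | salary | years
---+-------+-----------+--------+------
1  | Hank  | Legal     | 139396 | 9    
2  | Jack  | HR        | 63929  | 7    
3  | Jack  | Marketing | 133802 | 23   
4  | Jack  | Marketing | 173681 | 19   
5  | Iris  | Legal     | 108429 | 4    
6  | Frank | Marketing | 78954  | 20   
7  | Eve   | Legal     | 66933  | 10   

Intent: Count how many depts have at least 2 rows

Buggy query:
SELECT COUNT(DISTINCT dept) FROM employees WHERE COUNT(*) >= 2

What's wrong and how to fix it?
Bug: COUNT(*) cannot appear in WHERE; the per-group count doesn't exist yet

Fix: Use a subquery that GROUPs and filters with HAVING, then count its rows

Corrected query:
SELECT COUNT(*) FROM (SELECT dept FROM employees GROUP BY dept HAVING COUNT(*) >= 2)

Result:
COUNT(*)
--------
2       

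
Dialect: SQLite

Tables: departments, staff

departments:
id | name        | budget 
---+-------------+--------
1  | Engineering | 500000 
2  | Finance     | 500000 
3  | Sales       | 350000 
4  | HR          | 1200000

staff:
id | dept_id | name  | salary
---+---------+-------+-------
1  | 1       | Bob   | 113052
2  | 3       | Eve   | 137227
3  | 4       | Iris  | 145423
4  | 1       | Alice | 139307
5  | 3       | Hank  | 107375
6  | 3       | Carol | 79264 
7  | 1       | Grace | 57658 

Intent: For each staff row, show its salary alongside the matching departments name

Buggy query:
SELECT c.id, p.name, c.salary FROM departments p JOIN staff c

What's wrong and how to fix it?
Bug: Missing join condition: each staff row is matched to all departments rows instead of just its own

Fix: Specify the join condition linking the foreign key to the parent id

Corrected query:
SELECT c.id, p.name, c.salary FROM departments p JOIN staff c ON c.dept_id = p.id

Result:
id | name        | salary
---+-------------+-------
1  | Engineering | 113052
2  | Sales       | 137227
3  | HR          | 145423
4  | Engineering | 139307
5  | Sales       | 107375
6  | Sales       | 79264 
7  | Engineering | 57658 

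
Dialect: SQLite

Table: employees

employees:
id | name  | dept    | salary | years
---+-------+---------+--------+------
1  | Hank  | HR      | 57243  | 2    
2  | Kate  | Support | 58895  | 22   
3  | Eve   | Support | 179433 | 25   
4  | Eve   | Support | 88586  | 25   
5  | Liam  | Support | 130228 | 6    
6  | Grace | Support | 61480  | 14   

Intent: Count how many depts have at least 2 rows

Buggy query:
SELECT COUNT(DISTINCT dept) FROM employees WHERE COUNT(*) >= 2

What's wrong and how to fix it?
Bug: WHERE filters individual rows, not groups, so a group-level COUNT is invalid there

Fix: Group first with HAVING COUNT(*) >= 2, then COUNT the resulting groups

Corrected query:
SELECT COUNT(*) FROM (SELECT dept FROM employees GROUP BY dept HAVING COUNT(*) >= 2)

Result:
COUNT(*)
--------
1       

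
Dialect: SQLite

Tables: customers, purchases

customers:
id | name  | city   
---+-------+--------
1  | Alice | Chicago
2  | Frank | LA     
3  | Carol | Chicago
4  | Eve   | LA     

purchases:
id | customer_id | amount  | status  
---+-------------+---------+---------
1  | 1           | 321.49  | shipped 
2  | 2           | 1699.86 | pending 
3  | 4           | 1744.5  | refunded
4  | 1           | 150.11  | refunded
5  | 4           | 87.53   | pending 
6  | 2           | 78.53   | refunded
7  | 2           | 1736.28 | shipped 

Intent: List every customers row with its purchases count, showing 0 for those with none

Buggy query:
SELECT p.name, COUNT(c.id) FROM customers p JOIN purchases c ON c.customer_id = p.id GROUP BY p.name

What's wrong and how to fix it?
Bug: An inner join excludes parents with zero children

Fix: Use LEFT JOIN so parents without children still appear (COUNT(c.id) gives 0)

Corrected query:
SELECT p.name, COUNT(c.id) FROM customers p LEFT JOIN purchases c ON c.customer_id = p.id GROUP BY p.name

Result:
name  | COUNT(c.id)
------+------------
Alice | 2          
Carol | 0          
Eve   | 2          
Frank | 3          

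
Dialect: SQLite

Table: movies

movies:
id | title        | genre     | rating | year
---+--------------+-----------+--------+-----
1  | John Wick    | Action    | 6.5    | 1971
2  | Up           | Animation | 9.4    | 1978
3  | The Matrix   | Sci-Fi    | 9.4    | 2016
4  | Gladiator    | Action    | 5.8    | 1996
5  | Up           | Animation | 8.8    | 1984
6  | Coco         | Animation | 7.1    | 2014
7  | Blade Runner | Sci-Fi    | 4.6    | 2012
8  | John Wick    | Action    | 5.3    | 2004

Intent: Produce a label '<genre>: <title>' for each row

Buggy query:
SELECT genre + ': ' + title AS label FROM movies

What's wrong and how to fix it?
Bug: SQLite uses || for string concatenation; + coerces text to numbers (yielding 0)

Fix: Replace + with || to concatenate text

Corrected query:
SELECT genre || ': ' || title AS label FROM movies

Result:
label               
--------------------
Action: John Wick   
Animation: Up       
Sci-Fi: The Matrix  
Action: Gladiator   
Animation: Up       
Animation: Coco     
Sci-Fi: Blade Runner
Action: John Wick   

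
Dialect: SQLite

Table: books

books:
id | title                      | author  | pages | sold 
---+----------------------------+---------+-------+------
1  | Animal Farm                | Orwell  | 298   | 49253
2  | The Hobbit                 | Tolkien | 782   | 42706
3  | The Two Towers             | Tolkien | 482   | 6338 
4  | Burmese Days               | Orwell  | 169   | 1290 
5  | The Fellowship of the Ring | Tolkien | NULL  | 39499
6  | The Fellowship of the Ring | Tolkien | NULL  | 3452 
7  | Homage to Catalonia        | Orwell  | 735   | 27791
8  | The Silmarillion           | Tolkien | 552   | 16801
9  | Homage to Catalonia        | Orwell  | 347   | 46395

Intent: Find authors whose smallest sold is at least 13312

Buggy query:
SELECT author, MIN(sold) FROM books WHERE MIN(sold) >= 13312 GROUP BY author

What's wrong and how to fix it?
Bug: Aggregates like MIN are computed per group after WHERE runs

Fix: Replace WHERE with HAVING after the GROUP BY

Corrected query:
SELECT author, MIN(sold) FROM books GROUP BY author HAVING MIN(sold) >= 13312

Result:
(no rows)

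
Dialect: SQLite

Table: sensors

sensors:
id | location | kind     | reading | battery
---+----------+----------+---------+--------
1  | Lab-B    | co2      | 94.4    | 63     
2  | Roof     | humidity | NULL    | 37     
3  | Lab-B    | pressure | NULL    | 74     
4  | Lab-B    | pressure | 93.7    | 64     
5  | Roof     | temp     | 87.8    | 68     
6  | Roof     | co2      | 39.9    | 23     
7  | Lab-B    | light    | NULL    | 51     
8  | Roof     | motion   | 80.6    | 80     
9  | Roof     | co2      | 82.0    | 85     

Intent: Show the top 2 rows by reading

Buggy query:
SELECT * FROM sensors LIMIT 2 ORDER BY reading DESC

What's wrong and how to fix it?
Bug: ORDER BY cannot follow LIMIT; LIMIT is the final clause

Fix: Sort with ORDER BY, then apply LIMIT

Corrected query:
SELECT * FROM sensors ORDER BY reading DESC LIMIT 2

Result:
id | location | kind     | reading | battery
---+----------+----------+---------+--------
1  | Lab-B    | co2      | 94.4    | 63     
4  | Lab-B    | pressure | 93.7    | 64     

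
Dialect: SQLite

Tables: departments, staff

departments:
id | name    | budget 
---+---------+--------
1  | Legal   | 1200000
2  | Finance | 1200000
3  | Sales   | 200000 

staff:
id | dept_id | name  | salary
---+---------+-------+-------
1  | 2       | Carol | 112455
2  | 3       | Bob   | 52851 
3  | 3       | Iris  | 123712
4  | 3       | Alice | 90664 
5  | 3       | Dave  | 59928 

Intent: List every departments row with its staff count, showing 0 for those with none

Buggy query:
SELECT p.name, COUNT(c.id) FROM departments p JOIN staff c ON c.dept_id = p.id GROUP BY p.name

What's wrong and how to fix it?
Bug: INNER JOIN drops departments rows that have no matching staff rows

Fix: Use LEFT JOIN so parents without children still appear (COUNT(c.id) gives 0)

Corrected query:
SELECT p.name, COUNT(c.id) FROM departments p LEFT JOIN staff c ON c.dept_id = p.id GROUP BY p.name

Result:
name    | COUNT(c.id)
--------+------------
Finance | 1          
Legal   | 0          
Sales   | 4          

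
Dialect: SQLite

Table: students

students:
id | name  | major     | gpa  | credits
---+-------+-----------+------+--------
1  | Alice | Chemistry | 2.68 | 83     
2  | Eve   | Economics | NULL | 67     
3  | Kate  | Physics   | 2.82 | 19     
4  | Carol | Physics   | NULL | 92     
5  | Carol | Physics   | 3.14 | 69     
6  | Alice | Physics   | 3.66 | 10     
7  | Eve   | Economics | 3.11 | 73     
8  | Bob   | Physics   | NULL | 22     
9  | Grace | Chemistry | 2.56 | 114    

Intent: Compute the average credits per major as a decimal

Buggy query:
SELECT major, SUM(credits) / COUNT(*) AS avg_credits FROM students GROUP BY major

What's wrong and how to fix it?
Bug: Both operands are integers, so '/' performs integer division and truncates

Fix: Cast one side to REAL so the division keeps the fractional part

Corrected query:
SELECT major, SUM(credits) * 1.0 / COUNT(*) AS avg_credits FROM students GROUP BY major

Result:
major     | avg_credits
----------+------------
Chemistry | 98.5       
Economics | 70         
Physics   | 42.4       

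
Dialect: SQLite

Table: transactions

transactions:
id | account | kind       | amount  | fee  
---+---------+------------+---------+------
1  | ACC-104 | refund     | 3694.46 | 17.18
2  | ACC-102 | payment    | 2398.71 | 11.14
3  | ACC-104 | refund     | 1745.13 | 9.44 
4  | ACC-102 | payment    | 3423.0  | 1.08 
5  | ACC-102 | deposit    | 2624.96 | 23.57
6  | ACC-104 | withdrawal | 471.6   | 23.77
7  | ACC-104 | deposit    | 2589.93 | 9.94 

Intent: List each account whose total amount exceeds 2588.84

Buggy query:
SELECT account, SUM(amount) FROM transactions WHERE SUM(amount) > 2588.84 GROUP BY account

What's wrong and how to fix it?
Bug: WHERE runs before GROUP BY, so aggregates aren't available there

Fix: Use HAVING (which filters groups after aggregation) instead of WHERE

Corrected query:
SELECT account, SUM(amount) FROM transactions GROUP BY account HAVING SUM(amount) > 2588.84

Result:
account | SUM(amount)
--------+------------
ACC-102 | 8446.67    
ACC-104 | 8501.12    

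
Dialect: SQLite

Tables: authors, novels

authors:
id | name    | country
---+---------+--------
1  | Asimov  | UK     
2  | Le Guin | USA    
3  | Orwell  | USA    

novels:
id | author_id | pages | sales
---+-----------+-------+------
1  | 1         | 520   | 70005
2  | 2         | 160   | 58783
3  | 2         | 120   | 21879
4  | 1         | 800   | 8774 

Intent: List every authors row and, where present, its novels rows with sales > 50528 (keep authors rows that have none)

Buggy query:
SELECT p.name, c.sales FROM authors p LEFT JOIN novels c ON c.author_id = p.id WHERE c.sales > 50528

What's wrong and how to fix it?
Bug: Filtering c.sales in WHERE discards the NULL rows produced by LEFT JOIN, turning it into an inner join

Fix: Move the right-table condition into the ON clause so unmatched parents are kept

Corrected query:
SELECT p.name, c.sales FROM authors p LEFT JOIN novels c ON c.author_id = p.id AND c.sales > 50528

Result:
name    | sales
--------+------
Asimov  | 70005
Le Guin | 58783
Orwell  | NULL 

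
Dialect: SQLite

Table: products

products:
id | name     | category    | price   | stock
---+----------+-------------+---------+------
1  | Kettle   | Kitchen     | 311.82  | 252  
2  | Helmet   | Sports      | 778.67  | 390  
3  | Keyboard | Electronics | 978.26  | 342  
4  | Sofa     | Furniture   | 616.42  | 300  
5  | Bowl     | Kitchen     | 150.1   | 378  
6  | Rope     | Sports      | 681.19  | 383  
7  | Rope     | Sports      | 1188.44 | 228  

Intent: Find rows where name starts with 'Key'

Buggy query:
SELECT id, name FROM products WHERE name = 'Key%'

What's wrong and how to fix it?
Bug: Wildcards only work with LIKE; '=' treats '%' as a literal character

Fix: Replace '=' with LIKE so 'Key%' is treated as a pattern

Corrected query:
SELECT id, name FROM products WHERE name LIKE 'Key%'

Result:
id | name    
---+---------
3  | Keyboard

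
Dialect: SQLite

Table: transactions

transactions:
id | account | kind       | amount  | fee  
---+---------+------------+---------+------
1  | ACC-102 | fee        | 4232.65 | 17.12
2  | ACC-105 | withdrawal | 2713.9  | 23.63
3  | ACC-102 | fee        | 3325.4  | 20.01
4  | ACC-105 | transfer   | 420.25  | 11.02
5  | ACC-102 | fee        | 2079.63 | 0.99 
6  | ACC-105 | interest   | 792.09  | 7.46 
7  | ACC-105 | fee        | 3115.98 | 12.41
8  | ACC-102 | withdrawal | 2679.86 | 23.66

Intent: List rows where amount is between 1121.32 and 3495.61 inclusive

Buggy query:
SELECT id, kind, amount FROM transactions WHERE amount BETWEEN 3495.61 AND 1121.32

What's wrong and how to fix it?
Bug: BETWEEN expects the lower bound first; with 3495.61 AND 1121.32 the range is empty

Fix: Write BETWEEN 1121.32 AND 3495.61

Corrected query:
SELECT id, kind, amount FROM transactions WHERE amount BETWEEN 1121.32 AND 3495.61

Result:
id | kind       | amount 
---+------------+--------
2  | withdrawal | 2713.9 
3  | fee        | 3325.4 
5  | fee        | 2079.63
7  | fee        | 3115.98
8  | withdrawal | 2679.86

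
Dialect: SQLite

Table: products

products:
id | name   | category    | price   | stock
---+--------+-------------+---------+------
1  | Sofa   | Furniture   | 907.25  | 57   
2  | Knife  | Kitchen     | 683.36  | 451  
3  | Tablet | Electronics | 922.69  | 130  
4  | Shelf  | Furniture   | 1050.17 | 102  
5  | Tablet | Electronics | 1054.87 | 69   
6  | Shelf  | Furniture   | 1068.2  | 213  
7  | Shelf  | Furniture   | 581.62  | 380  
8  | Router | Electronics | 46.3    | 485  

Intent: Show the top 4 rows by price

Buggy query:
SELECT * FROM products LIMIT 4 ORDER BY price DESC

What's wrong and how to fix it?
Bug: LIMIT must come after ORDER BY

Fix: Swap the clauses: ORDER BY first, then LIMIT

Corrected query:
SELECT * FROM products ORDER BY price DESC LIMIT 4

Result:
id | name   | category    | price   | stock
---+--------+-------------+---------+------
6  | Shelf  | Furniture   | 1068.2  | 213  
5  | Tablet | Electronics | 1054.87 | 69   
4  | Shelf  | Furniture   | 1050.17 | 102  
3  | Tablet | Electronics | 922.69  | 130  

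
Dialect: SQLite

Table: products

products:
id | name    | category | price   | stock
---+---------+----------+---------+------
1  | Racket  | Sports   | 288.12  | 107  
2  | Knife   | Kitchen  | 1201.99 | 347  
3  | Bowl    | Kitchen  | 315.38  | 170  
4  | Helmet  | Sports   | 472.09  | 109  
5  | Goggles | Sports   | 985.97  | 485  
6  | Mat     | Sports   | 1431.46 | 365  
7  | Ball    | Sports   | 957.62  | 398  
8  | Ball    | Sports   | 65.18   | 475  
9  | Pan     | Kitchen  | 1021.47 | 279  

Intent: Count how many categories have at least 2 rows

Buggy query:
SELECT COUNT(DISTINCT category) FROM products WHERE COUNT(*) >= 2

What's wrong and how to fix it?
Bug: COUNT(*) cannot appear in WHERE; the per-group count doesn't exist yet

Fix: Use a subquery that GROUPs and filters with HAVING, then count its rows

Corrected query:
SELECT COUNT(*) FROM (SELECT category FROM products GROUP BY category HAVING COUNT(*) >= 2)

Result:
COUNT(*)
--------
2       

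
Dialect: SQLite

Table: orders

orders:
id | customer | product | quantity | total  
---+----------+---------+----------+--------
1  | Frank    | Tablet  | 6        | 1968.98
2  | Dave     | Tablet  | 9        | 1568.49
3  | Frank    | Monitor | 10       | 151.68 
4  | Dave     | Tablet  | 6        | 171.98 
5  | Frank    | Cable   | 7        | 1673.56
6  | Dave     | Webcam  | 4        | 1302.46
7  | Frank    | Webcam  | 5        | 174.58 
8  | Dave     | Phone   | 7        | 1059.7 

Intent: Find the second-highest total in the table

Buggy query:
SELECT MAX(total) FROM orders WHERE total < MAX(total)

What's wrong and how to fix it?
Bug: MAX(total) on the right of the comparison is an aggregate-in-WHERE error

Fix: Compute the overall MAX in a subquery, then take MAX of rows below it

Corrected query:
SELECT MAX(total) FROM orders WHERE total < (SELECT MAX(total) FROM orders)

Result:
MAX(total)
----------
1673.56   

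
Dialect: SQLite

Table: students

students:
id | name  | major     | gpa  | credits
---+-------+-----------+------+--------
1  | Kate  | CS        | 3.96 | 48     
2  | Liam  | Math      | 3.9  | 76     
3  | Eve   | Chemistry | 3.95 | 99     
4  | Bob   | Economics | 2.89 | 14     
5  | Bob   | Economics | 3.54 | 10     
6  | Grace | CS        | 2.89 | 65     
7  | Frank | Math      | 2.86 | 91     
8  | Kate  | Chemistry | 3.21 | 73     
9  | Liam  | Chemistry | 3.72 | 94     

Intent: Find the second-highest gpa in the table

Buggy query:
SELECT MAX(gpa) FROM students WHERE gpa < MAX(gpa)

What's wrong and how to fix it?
Bug: MAX(gpa) on the right of the comparison is an aggregate-in-WHERE error

Fix: Compute the overall MAX in a subquery, then take MAX of rows below it

Corrected query:
SELECT MAX(gpa) FROM students WHERE gpa < (SELECT MAX(gpa) FROM students)

Result:
MAX(gpa)
--------
3.95    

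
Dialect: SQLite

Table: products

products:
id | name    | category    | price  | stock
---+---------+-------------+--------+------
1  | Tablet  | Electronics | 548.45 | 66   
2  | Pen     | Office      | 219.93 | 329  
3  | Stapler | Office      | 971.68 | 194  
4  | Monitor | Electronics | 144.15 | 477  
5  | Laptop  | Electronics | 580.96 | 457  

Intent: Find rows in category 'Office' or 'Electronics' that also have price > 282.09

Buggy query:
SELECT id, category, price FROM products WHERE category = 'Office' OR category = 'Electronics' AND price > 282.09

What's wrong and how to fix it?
Bug: AND binds tighter than OR, so this parses as category = 'Office' OR (category = 'Electronics' AND price > 282.09)

Fix: Add parentheses around the OR so the AND applies to both alternatives

Corrected query:
SELECT id, category, price FROM products WHERE (category = 'Office' OR category = 'Electronics') AND price > 282.09

Result:
id | category    | price 
---+-------------+-------
1  | Electronics | 548.45
3  | Office      | 971.68
5  | Electronics | 580.96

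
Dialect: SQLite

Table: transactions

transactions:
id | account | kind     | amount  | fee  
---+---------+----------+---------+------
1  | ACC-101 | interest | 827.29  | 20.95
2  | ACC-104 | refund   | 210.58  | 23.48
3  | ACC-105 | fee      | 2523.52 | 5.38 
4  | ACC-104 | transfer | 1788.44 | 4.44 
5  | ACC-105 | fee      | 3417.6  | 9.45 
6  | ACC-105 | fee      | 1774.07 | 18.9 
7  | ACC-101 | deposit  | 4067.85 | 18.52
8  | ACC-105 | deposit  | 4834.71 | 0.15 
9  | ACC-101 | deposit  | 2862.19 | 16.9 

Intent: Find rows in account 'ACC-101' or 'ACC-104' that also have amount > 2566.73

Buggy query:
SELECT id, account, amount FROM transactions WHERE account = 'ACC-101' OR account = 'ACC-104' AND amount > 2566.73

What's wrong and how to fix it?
Bug: Without parentheses, AND is evaluated before OR, so the amount filter only applies to the 'ACC-104' branch

Fix: Group the OR with parentheses (or use IN), then AND the threshold

Corrected query:
SELECT id, account, amount FROM transactions WHERE (account = 'ACC-101' OR account = 'ACC-104') AND amount > 2566.73

Result:
id | account | amount 
---+---------+--------
7  | ACC-101 | 4067.85
9  | ACC-101 | 2862.19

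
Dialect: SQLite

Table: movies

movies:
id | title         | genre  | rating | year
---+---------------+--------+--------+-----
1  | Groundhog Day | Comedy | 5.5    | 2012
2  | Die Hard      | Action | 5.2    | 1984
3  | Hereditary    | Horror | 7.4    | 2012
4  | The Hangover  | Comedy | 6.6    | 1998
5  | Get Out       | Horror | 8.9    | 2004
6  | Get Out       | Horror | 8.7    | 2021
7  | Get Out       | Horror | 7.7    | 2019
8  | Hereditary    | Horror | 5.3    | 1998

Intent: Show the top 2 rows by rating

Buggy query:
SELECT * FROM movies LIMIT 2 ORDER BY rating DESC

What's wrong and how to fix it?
Bug: LIMIT must come after ORDER BY

Fix: Swap the clauses: ORDER BY first, then LIMIT

Corrected query:
SELECT * FROM movies ORDER BY rating DESC LIMIT 2

Result:
id | title   | genre  | rating | year
---+---------+--------+--------+-----
5  | Get Out | Horror | 8.9    | 2004
6  | Get Out | Horror | 8.7    | 2021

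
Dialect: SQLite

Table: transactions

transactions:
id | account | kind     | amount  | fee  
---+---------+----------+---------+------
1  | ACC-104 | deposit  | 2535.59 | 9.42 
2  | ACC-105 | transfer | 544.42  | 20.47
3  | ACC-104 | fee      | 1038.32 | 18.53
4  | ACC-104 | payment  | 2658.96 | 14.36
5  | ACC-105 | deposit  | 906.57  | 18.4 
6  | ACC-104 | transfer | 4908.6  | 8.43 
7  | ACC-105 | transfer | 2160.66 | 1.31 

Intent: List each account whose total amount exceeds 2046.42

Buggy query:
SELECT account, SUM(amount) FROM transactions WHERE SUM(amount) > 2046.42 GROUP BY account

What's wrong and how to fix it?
Bug: Aggregate functions cannot appear in a WHERE clause

Fix: Move the aggregate condition to a HAVING clause

Corrected query:
SELECT account, SUM(amount) FROM transactions GROUP BY account HAVING SUM(amount) > 2046.42

Result:
account | SUM(amount)
--------+------------
ACC-104 | 11141.47   
ACC-105 | 3611.65    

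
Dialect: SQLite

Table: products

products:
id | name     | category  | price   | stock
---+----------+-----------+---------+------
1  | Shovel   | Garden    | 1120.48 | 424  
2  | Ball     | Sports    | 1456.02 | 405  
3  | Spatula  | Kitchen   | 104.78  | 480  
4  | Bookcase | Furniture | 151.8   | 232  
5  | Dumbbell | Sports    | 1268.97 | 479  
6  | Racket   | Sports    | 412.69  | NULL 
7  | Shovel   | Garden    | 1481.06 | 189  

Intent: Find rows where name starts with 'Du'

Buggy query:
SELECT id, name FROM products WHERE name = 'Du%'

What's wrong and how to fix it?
Bug: '=' compares the literal string including the % character; pattern matching needs LIKE

Fix: Use LIKE for wildcard pattern matching

Corrected query:
SELECT id, name FROM products WHERE name LIKE 'Du%'

Result:
id | name    
---+---------
5  | Dumbbell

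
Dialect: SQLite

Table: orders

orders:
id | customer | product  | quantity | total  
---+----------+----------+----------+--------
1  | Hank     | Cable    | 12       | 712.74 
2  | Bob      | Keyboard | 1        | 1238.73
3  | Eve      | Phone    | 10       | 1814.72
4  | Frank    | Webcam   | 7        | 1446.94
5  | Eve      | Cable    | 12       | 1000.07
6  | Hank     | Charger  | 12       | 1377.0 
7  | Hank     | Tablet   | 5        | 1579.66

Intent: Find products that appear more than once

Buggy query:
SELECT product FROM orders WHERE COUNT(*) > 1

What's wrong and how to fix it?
Bug: COUNT(*) is an aggregate and cannot be used in WHERE

Fix: Group first, then use HAVING for the count condition

Corrected query:
SELECT product FROM orders GROUP BY product HAVING COUNT(*) > 1

Result:
product
-------
Cable  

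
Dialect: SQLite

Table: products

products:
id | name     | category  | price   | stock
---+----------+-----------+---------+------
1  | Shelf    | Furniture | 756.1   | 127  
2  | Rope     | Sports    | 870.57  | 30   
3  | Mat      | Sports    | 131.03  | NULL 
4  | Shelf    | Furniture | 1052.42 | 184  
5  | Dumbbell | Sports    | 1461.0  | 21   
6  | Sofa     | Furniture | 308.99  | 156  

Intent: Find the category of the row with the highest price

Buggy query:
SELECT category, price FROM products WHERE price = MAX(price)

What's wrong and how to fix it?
Bug: WHERE is evaluated per row; an aggregate over the whole table isn't defined there

Fix: Use a subquery: WHERE price = (SELECT MAX(price) FROM products)

Corrected query:
SELECT category, price FROM products WHERE price = (SELECT MAX(price) FROM products)

Result:
category | price
---------+------
Sports   | 1461 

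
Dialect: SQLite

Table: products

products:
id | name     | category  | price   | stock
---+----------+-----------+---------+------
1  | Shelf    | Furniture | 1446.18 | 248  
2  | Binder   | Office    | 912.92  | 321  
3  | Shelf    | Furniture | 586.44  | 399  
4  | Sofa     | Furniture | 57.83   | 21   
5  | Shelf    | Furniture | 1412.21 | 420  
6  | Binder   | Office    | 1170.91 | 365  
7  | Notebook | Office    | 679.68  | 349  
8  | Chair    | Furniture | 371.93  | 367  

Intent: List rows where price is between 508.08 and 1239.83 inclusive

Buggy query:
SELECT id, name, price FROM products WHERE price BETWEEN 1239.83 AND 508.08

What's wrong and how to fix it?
Bug: The bounds are reversed; BETWEEN a AND b requires a <= b to match anything

Fix: Write BETWEEN 508.08 AND 1239.83

Corrected query:
SELECT id, name, price FROM products WHERE price BETWEEN 508.08 AND 1239.83

Result:
id | name     | price  
---+----------+--------
2  | Binder   | 912.92 
3  | Shelf    | 586.44 
6  | Binder   | 1170.91
7  | Notebook | 679.68 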